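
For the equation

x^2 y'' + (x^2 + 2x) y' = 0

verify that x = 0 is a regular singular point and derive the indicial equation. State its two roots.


Divide by x^2 to reach normal form y'' + P_1(x) y' + P_2(x) y = 0 with P_1(x) = 1 + 2/x and P_2(x) = 0.
x = 0 is a singular point because the y'-coefficient 1 + 2/x has a pole at x = 0.
It is a regular singular point because x P_1(x) = p(x) = x + 2 and x^2 P_2(x) = q(x) = 0 are polynomials, hence analytic at x = 0.
p(0) = 2,  q(0) = 0.
Indicial equation: r(r-1) + p(0) r + q(0) = 0, i.e. r^2 + (p(0) - 1) r + q(0) = 0, i.e. r^2 + 1 r = 0.
Discriminant: (1)^2 - 4(0) = 1, so r = (-1 ± 1)/2.
Solving: r_1 = 0, r_2 = -1.

indicial: r^2 + 1 r = 0; roots r_1 = 0, r_2 = -1


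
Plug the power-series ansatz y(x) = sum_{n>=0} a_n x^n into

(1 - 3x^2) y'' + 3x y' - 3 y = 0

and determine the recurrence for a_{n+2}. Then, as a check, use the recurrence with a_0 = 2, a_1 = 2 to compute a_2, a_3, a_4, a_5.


Substitute y = sum_n a_n x^n.
(1 - 3 x^2) y'' contributes (n+2)(n+1) a_{n+2} - 3 n(n-1) a_n at x^n.
3 x y'(x) contributes 3 n a_n at x^n.
-3 y(x) contributes -3 a_n at x^n.
Matching x^n: (n+2)(n+1) a_{n+2} + (-3 n(n-1) + 3 n - 3) a_n = 0.
Thus a_{n+2} = (3 n(n-1) - 3 n + 3) / ((n+1)(n+2)) * a_n.

Check with a_0 = 2, a_1 = 2 (apply the recurrence for n = 0, 1, 2, 3): a_0 = 2, a_1 = 2, a_2 = 3, a_3 = 0, a_4 = 3/4, a_5 = 0.

a_(n+2) = (3 n(n-1) - 3 n + 3) / ((n+1)(n+2)) * a_n; check: a_0 = 2, a_1 = 2, a_2 = 3, a_3 = 0, a_4 = 3/4, a_5 = 0


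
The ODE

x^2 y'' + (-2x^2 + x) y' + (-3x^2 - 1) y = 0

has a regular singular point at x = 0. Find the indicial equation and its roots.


Divide by x^2 to reach normal form y'' + P_1(x) y' + P_2(x) y = 0 with P_1(x) = -2 + 1/x and P_2(x) = -3 - 1/x^2.
x = 0 is a singular point because the y'-coefficient -2 + 1/x has a pole at x = 0 and the y-coefficient -3 - 1/x^2 has a pole at x = 0.
It is a regular singular point because x P_1(x) = p(x) = 1 - 2x and x^2 P_2(x) = q(x) = -3x^2 - 1 are polynomials, hence analytic at x = 0.
p(0) = 1,  q(0) = -1.
Indicial equation: r(r-1) + p(0) r + q(0) = 0, i.e. r^2 + (p(0) - 1) r + q(0) = 0, i.e. r^2 - 1 = 0.
Discriminant: (0)^2 - 4(-1) = 4, so r = (0 ± 2)/2.
Solving: r_1 = 1, r_2 = -1.

indicial: r^2 - 1 = 0; roots r_1 = 1, r_2 = -1


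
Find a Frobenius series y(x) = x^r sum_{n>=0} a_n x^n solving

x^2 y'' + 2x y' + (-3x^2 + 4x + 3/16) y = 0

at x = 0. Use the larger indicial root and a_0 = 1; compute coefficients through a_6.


Write in Frobenius form y'' + (p(x)/x) y' + (q(x)/x^2) y = 0:
  p(x) = 2,  q(x) = -3x^2 + 4x + 3/16.
Indicial equation: r(r-1) + (2) r + (3/16) = 0 -> roots r_1 = -1/4, r_2 = -3/4.
Take r = r_1 = -1/4. Let y(x) = x^r sum_{n>=0} a_n x^n with a_0 = 1.
Substitute y = x^r sum a_n x^n and match x^{r+n}. The recurrence is
  D(n) a_n + 4 a_{n-1} - 3 a_{n-2} = 0,  where D(n) = (r+n)(r+n-1) + (2)(r+n) + (3/16).
  a_n = [-4 a_{n-1} + 3 a_{n-2}] / D(n).
Since the indicial polynomial factors as (r - r_1)(r - r_2), D(n) = (r_1 + n - r_1)(r_1 + n - r_2) = n(n + 1/2).
Evaluating step by step (a_0 = 1):
  n = 1: D(1) = 1(1 + 1/2) = 3/2; numerator = -4(1) = -4; a_1 = (-4)/(3/2) = -8/3
  n = 2: D(2) = 2(2 + 1/2) = 5; numerator = -4(-8/3) + 3(1) = 41/3; a_2 = (41/3)/(5) = 41/15
  n = 3: D(3) = 3(3 + 1/2) = 21/2; numerator = -4(41/15) + 3(-8/3) = -284/15; a_3 = (-284/15)/(21/2) = -568/315
  n = 4: D(4) = 4(4 + 1/2) = 18; numerator = -4(-568/315) + 3(41/15) = 971/63; a_4 = (971/63)/(18) = 971/1134
  n = 5: D(5) = 5(5 + 1/2) = 55/2; numerator = -4(971/1134) + 3(-568/315) = -3578/405; a_5 = (-3578/405)/(55/2) = -7156/22275
  n = 6: D(6) = 6(6 + 1/2) = 39; numerator = -4(-7156/22275) + 3(971/1134) = 1201811/311850; a_6 = (1201811/311850)/(39) = 92447/935550

r = -1/4; a_0 = 1; a_1 = -8/3; a_2 = 41/15; a_3 = -568/315; a_4 = 971/1134; a_5 = -7156/22275; a_6 = 92447/935550


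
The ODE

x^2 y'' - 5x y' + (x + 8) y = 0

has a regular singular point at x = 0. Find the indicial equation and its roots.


Divide by x^2 to reach normal form y'' + P_1(x) y' + P_2(x) y = 0 with P_1(x) = -5/x and P_2(x) = 1/x + 8/x^2.
x = 0 is a singular point because the y'-coefficient -5/x has a pole at x = 0 and the y-coefficient 1/x + 8/x^2 has a pole at x = 0.
It is a regular singular point because x P_1(x) = p(x) = -5 and x^2 P_2(x) = q(x) = x + 8 are polynomials, hence analytic at x = 0.
p(0) = -5,  q(0) = 8.
Indicial equation: r(r-1) + p(0) r + q(0) = 0, i.e. r^2 + (p(0) - 1) r + q(0) = 0, i.e. r^2 - 6 r + 8 = 0.
Discriminant: (-6)^2 - 4(8) = 4, so r = (6 ± 2)/2.
Solving: r_1 = 4, r_2 = 2.

indicial: r^2 - 6 r + 8 = 0; roots r_1 = 4, r_2 = 2


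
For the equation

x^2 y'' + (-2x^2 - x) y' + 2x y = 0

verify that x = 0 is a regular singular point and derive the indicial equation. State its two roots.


Divide by x^2 to reach normal form y'' + P_1(x) y' + P_2(x) y = 0 with P_1(x) = -2 - 1/x and P_2(x) = 2/x.
x = 0 is a singular point because the y'-coefficient -2 - 1/x has a pole at x = 0 and the y-coefficient 2/x has a pole at x = 0.
It is a regular singular point because x P_1(x) = p(x) = -2x - 1 and x^2 P_2(x) = q(x) = 2x are polynomials, hence analytic at x = 0.
p(0) = -1,  q(0) = 0.
Indicial equation: r(r-1) + p(0) r + q(0) = 0, i.e. r^2 + (p(0) - 1) r + q(0) = 0, i.e. r^2 - 2 r = 0.
Discriminant: (-2)^2 - 4(0) = 4, so r = (2 ± 2)/2.
Solving: r_1 = 2, r_2 = 0.

indicial: r^2 - 2 r = 0; roots r_1 = 2, r_2 = 0


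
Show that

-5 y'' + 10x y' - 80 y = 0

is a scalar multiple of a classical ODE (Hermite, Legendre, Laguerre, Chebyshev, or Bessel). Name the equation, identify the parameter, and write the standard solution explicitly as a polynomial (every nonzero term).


All three coefficients share the factor -5; dividing through by -5 gives  y'' - 2x y' + 16 y = 0.
This matches the Hermite equation y'' - 2x y' + 2n y = 0 with 2n = 16, so n = 8; the polynomial solution is H_8(x).
With y = sum_k a_k x^k, matching x^k gives (k+2)(k+1) a_{k+2} = 2(k - n) a_k = 2(k - 8) a_k. The right side vanishes at k = 8, so the series with the parity of 8 terminates at degree 8.
Standard normalization: leading coefficient of H_n is 2^n, so a_8 = 2^8 = 256. Work downward with a_k = (k+1)(k+2) a_{k+2} / (2(k - n)):
  a_6 = (7)(8)(256) / (2(6 - 8)) = 14336/(-4) = -3584
  a_4 = (5)(6)(-3584) / (2(4 - 8)) = -107520/(-8) = 13440
  a_2 = (3)(4)(13440) / (2(2 - 8)) = 161280/(-12) = -13440
  a_0 = (1)(2)(-13440) / (2(0 - 8)) = -26880/(-16) = 1680
Hence H_8(x) = 256 x^8 - 3584 x^6 + 13440 x^4 - 13440 x^2 + 1680.

H_8(x); series = 256 x^8 - 3584 x^6 + 13440 x^4 - 13440 x^2 + 1680


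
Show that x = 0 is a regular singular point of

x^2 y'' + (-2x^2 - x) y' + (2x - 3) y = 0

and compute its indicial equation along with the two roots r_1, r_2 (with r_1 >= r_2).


Divide by x^2 to reach normal form y'' + P_1(x) y' + P_2(x) y = 0 with P_1(x) = -2 - 1/x and P_2(x) = 2/x - 3/x^2.
x = 0 is a singular point because the y'-coefficient -2 - 1/x has a pole at x = 0 and the y-coefficient 2/x - 3/x^2 has a pole at x = 0.
It is a regular singular point because x P_1(x) = p(x) = -2x - 1 and x^2 P_2(x) = q(x) = 2x - 3 are polynomials, hence analytic at x = 0.
p(0) = -1,  q(0) = -3.
Indicial equation: r(r-1) + p(0) r + q(0) = 0, i.e. r^2 + (p(0) - 1) r + q(0) = 0, i.e. r^2 - 2 r - 3 = 0.
Discriminant: (-2)^2 - 4(-3) = 16, so r = (2 ± 4)/2.
Solving: r_1 = 3, r_2 = -1.

indicial: r^2 - 2 r - 3 = 0; roots r_1 = 3, r_2 = -1


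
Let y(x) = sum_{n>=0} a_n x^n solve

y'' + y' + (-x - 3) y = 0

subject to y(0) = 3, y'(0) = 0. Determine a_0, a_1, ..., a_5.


Ansatz: y(x) = sum_{n>=0} a_n x^n, so y'(x) = sum_{n>=1} n a_n x^(n-1) and y''(x) = sum_{n>=2} n(n-1) a_n x^(n-2).
Substitute into P(x) y'' + Q(x) y' + R(x) y = 0 with P(x) = 1, Q(x) = 1, R(x) = -x - 3, and match powers of x.
Initial conditions: a_0 = 3, a_1 = 0.
Setting the coefficient of each power of x to zero and solving order by order (substituting the coefficients already found):
  x^0: 2 a_2 + a_1 - 3 a_0 = 0  ->  2 a_2 = -a_1 + 3 a_0 = 9  ->  a_2 = 9/2
  x^1: 6 a_3 + 2 a_2 - 3 a_1 - a_0 = 0  ->  6 a_3 = -2 a_2 + 3 a_1 + a_0 = -6  ->  a_3 = -1
  x^2: 12 a_4 + 3 a_3 - 3 a_2 - a_1 = 0  ->  12 a_4 = -3 a_3 + 3 a_2 + a_1 = 33/2  ->  a_4 = 11/8
  x^3: 20 a_5 + 4 a_4 - 3 a_3 - a_2 = 0  ->  20 a_5 = -4 a_4 + 3 a_3 + a_2 = -4  ->  a_5 = -1/5
Truncated series: y(x) = 3 + (9/2) x^2 - x^3 + (11/8) x^4 - (1/5) x^5 + O(x^6).

a_0 = 3; a_1 = 0; a_2 = 9/2; a_3 = -1; a_4 = 11/8; a_5 = -1/5


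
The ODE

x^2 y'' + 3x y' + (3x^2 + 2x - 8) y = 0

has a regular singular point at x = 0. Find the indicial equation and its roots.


Divide by x^2 to reach normal form y'' + P_1(x) y' + P_2(x) y = 0 with P_1(x) = 3/x and P_2(x) = 3 + 2/x - 8/x^2.
x = 0 is a singular point because the y'-coefficient 3/x has a pole at x = 0 and the y-coefficient 3 + 2/x - 8/x^2 has a pole at x = 0.
It is a regular singular point because x P_1(x) = p(x) = 3 and x^2 P_2(x) = q(x) = 3x^2 + 2x - 8 are polynomials, hence analytic at x = 0.
p(0) = 3,  q(0) = -8.
Indicial equation: r(r-1) + p(0) r + q(0) = 0, i.e. r^2 + (p(0) - 1) r + q(0) = 0, i.e. r^2 + 2 r - 8 = 0.
Discriminant: (2)^2 - 4(-8) = 36, so r = (-2 ± 6)/2.
Solving: r_1 = 2, r_2 = -4.

indicial: r^2 + 2 r - 8 = 0; roots r_1 = 2, r_2 = -4


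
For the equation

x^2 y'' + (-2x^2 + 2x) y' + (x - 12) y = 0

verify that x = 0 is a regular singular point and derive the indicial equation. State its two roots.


Divide by x^2 to reach normal form y'' + P_1(x) y' + P_2(x) y = 0 with P_1(x) = -2 + 2/x and P_2(x) = 1/x - 12/x^2.
x = 0 is a singular point because the y'-coefficient -2 + 2/x has a pole at x = 0 and the y-coefficient 1/x - 12/x^2 has a pole at x = 0.
It is a regular singular point because x P_1(x) = p(x) = 2 - 2x and x^2 P_2(x) = q(x) = x - 12 are polynomials, hence analytic at x = 0.
p(0) = 2,  q(0) = -12.
Indicial equation: r(r-1) + p(0) r + q(0) = 0, i.e. r^2 + (p(0) - 1) r + q(0) = 0, i.e. r^2 + 1 r - 12 = 0.
Discriminant: (1)^2 - 4(-12) = 49, so r = (-1 ± 7)/2.
Solving: r_1 = 3, r_2 = -4.

indicial: r^2 + 1 r - 12 = 0; roots r_1 = 3, r_2 = -4


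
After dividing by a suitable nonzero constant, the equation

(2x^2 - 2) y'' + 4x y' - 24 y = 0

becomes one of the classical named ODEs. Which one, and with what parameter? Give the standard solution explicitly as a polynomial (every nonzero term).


All three coefficients share the factor -2; dividing through by -2 gives  (1 - x^2) y'' - 2x y' + 12 y = 0.
This matches the Legendre equation (1 - x^2) y'' - 2x y' + n(n+1) y = 0 (note the -2x y' term) with n(n+1) = 12, so n = 3; the polynomial solution is P_3(x).
With y = sum_k a_k x^k, matching x^k gives (k+2)(k+1) a_{k+2} = [k(k+1) - n(n+1)] a_k = (k - 3)(k + 4) a_k. The right side vanishes at k = 3, so the series with the parity of 3 terminates at degree 3.
Standard normalization (P_n(1) = 1): leading coefficient (2n)!/(2^n (n!)^2) = 720/(8*36) = 5/2, so a_3 = 5/2. Work downward with a_k = (k+1)(k+2) a_{k+2} / ((k - 3)(k + 4)):
  a_1 = (2)(3)(5/2) / ((1 - 3)(1 + 4)) = 15/(-10) = -3/2
Hence P_3(x) = 5 x^3/2 - 3 x/2.

P_3(x); series = 5 x^3/2 - 3 x/2


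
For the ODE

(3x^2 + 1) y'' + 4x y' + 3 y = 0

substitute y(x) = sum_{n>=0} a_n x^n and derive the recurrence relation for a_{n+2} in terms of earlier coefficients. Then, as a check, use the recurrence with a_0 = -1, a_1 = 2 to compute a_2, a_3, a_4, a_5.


Substitute y = sum_n a_n x^n.
(1 + 3 x^2) y'' contributes (n+2)(n+1) a_{n+2} + 3 n(n-1) a_n at x^n.
4 x y'(x) contributes 4 n a_n at x^n.
3 y(x) contributes 3 a_n at x^n.
Matching x^n: (n+2)(n+1) a_{n+2} + (3 n(n-1) + 4 n + 3) a_n = 0.
Thus a_{n+2} = (-3 n(n-1) - 4 n - 3) / ((n+1)(n+2)) * a_n.

Check with a_0 = -1, a_1 = 2 (apply the recurrence for n = 0, 1, 2, 3): a_0 = -1, a_1 = 2, a_2 = 3/2, a_3 = -7/3, a_4 = -17/8, a_5 = 77/20.

a_(n+2) = (-3 n(n-1) - 4 n - 3) / ((n+1)(n+2)) * a_n; check: a_0 = -1, a_1 = 2, a_2 = 3/2, a_3 = -7/3, a_4 = -17/8, a_5 = 77/20


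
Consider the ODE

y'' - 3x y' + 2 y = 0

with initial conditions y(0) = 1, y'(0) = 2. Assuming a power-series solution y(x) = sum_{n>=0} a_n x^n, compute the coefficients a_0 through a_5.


Ansatz: y(x) = sum_{n>=0} a_n x^n, so y'(x) = sum_{n>=1} n a_n x^(n-1) and y''(x) = sum_{n>=2} n(n-1) a_n x^(n-2).
Substitute into P(x) y'' + Q(x) y' + R(x) y = 0 with P(x) = 1, Q(x) = -3x, R(x) = 2, and match powers of x.
Initial conditions: a_0 = 1, a_1 = 2.
Setting the coefficient of each power of x to zero and solving order by order (substituting the coefficients already found):
  x^0: 2 a_2 + 2 a_0 = 0  ->  2 a_2 = -2 a_0 = -2  ->  a_2 = -1
  x^1: 6 a_3 - a_1 = 0  ->  6 a_3 = a_1 = 2  ->  a_3 = 1/3
  x^2: 12 a_4 - 4 a_2 = 0  ->  12 a_4 = 4 a_2 = -4  ->  a_4 = -1/3
  x^3: 20 a_5 - 7 a_3 = 0  ->  20 a_5 = 7 a_3 = 7/3  ->  a_5 = 7/60
Truncated series: y(x) = 1 + 2 x - x^2 + (1/3) x^3 - (1/3) x^4 + (7/60) x^5 + O(x^6).

a_0 = 1; a_1 = 2; a_2 = -1; a_3 = 1/3; a_4 = -1/3; a_5 = 7/60


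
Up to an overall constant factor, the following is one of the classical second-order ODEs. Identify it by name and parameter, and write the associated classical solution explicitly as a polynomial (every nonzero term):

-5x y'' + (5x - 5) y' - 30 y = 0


All three coefficients share the factor -5; dividing through by -5 gives  x y'' + (1 - x) y' + 6 y = 0.
This matches the Laguerre equation x y'' + (1 - x) y' + n y = 0 with n = 6; the polynomial solution is L_6(x).
With y = sum_k a_k x^k, matching x^k gives (k+1)k a_{k+1} + (k+1) a_{k+1} - k a_k + n a_k = 0, i.e. (k+1)^2 a_{k+1} = (k - n) a_k = (k - 6) a_k. The right side vanishes at k = 6, so the series terminates at degree 6.
Standard normalization L_n(0) = 1 gives a_0 = 1. Work upward with a_{k+1} = (k - 6) a_k / (k+1)^2:
  a_1 = (0 - 6)(1) / 1^2 = -6/1 = -6
  a_2 = (1 - 6)(-6) / 2^2 = 30/4 = 15/2
  a_3 = (2 - 6)(15/2) / 3^2 = -30/9 = -10/3
  a_4 = (3 - 6)(-10/3) / 4^2 = 10/16 = 5/8
  a_5 = (4 - 6)(5/8) / 5^2 = (-5/4)/25 = -1/20
  a_6 = (5 - 6)(-1/20) / 6^2 = (1/20)/36 = 1/720
Hence L_6(x) = x^6/720 - x^5/20 + 5 x^4/8 - 10 x^3/3 + 15 x^2/2 - 6 x + 1.

L_6(x); series = x^6/720 - x^5/20 + 5 x^4/8 - 10 x^3/3 + 15 x^2/2 - 6 x + 1


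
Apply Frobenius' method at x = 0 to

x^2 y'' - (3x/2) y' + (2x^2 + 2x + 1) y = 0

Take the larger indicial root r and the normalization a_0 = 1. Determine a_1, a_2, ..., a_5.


Write in Frobenius form y'' + (p(x)/x) y' + (q(x)/x^2) y = 0:
  p(x) = -3/2,  q(x) = 2x^2 + 2x + 1.
Indicial equation: r(r-1) + (-3/2) r + (1) = 0 -> roots r_1 = 2, r_2 = 1/2.
Take r = r_1 = 2. Let y(x) = x^r sum_{n>=0} a_n x^n with a_0 = 1.
Substitute y = x^r sum a_n x^n and match x^{r+n}. The recurrence is
  D(n) a_n + 2 a_{n-1} + 2 a_{n-2} = 0,  where D(n) = (r+n)(r+n-1) + (-3/2)(r+n) + (1).
  a_n = [-2 a_{n-1} - 2 a_{n-2}] / D(n).
Since the indicial polynomial factors as (r - r_1)(r - r_2), D(n) = (r_1 + n - r_1)(r_1 + n - r_2) = n(n + 3/2).
Evaluating step by step (a_0 = 1):
  n = 1: D(1) = 1(1 + 3/2) = 5/2; numerator = -2(1) = -2; a_1 = (-2)/(5/2) = -4/5
  n = 2: D(2) = 2(2 + 3/2) = 7; numerator = -2(-4/5) - 2(1) = -2/5; a_2 = (-2/5)/(7) = -2/35
  n = 3: D(3) = 3(3 + 3/2) = 27/2; numerator = -2(-2/35) - 2(-4/5) = 12/7; a_3 = (12/7)/(27/2) = 8/63
  n = 4: D(4) = 4(4 + 3/2) = 22; numerator = -2(8/63) - 2(-2/35) = -44/315; a_4 = (-44/315)/(22) = -2/315
  n = 5: D(5) = 5(5 + 3/2) = 65/2; numerator = -2(-2/315) - 2(8/63) = -76/315; a_5 = (-76/315)/(65/2) = -152/20475

r = 2; a_0 = 1; a_1 = -4/5; a_2 = -2/35; a_3 = 8/63; a_4 = -2/315; a_5 = -152/20475


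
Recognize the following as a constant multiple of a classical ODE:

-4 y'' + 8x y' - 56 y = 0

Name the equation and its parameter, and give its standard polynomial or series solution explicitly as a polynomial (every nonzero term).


All three coefficients share the factor -4; dividing through by -4 gives  y'' - 2x y' + 14 y = 0.
This matches the Hermite equation y'' - 2x y' + 2n y = 0 with 2n = 14, so n = 7; the polynomial solution is H_7(x).
With y = sum_k a_k x^k, matching x^k gives (k+2)(k+1) a_{k+2} = 2(k - n) a_k = 2(k - 7) a_k. The right side vanishes at k = 7, so the series with the parity of 7 terminates at degree 7.
Standard normalization: leading coefficient of H_n is 2^n, so a_7 = 2^7 = 128. Work downward with a_k = (k+1)(k+2) a_{k+2} / (2(k - n)):
  a_5 = (6)(7)(128) / (2(5 - 7)) = 5376/(-4) = -1344
  a_3 = (4)(5)(-1344) / (2(3 - 7)) = -26880/(-8) = 3360
  a_1 = (2)(3)(3360) / (2(1 - 7)) = 20160/(-12) = -1680
Hence H_7(x) = 128 x^7 - 1344 x^5 + 3360 x^3 - 1680 x.

H_7(x); series = 128 x^7 - 1344 x^5 + 3360 x^3 - 1680 x


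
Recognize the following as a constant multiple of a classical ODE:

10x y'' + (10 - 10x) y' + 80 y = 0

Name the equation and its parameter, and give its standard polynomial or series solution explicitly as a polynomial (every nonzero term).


All three coefficients share the factor 10; dividing through by 10 gives  x y'' + (1 - x) y' + 8 y = 0.
This matches the Laguerre equation x y'' + (1 - x) y' + n y = 0 with n = 8; the polynomial solution is L_8(x).
With y = sum_k a_k x^k, matching x^k gives (k+1)k a_{k+1} + (k+1) a_{k+1} - k a_k + n a_k = 0, i.e. (k+1)^2 a_{k+1} = (k - n) a_k = (k - 8) a_k. The right side vanishes at k = 8, so the series terminates at degree 8.
Standard normalization L_n(0) = 1 gives a_0 = 1. Work upward with a_{k+1} = (k - 8) a_k / (k+1)^2:
  a_1 = (0 - 8)(1) / 1^2 = -8/1 = -8
  a_2 = (1 - 8)(-8) / 2^2 = 56/4 = 14
  a_3 = (2 - 8)(14) / 3^2 = -84/9 = -28/3
  a_4 = (3 - 8)(-28/3) / 4^2 = (140/3)/16 = 35/12
  a_5 = (4 - 8)(35/12) / 5^2 = (-35/3)/25 = -7/15
  a_6 = (5 - 8)(-7/15) / 6^2 = (7/5)/36 = 7/180
  a_7 = (6 - 8)(7/180) / 7^2 = (-7/90)/49 = -1/630
  a_8 = (7 - 8)(-1/630) / 8^2 = (1/630)/64 = 1/40320
Hence L_8(x) = x^8/40320 - x^7/630 + 7 x^6/180 - 7 x^5/15 + 35 x^4/12 - 28 x^3/3 + 14 x^2 - 8 x + 1.

L_8(x); series = x^8/40320 - x^7/630 + 7 x^6/180 - 7 x^5/15 + 35 x^4/12 - 28 x^3/3 + 14 x^2 - 8 x + 1


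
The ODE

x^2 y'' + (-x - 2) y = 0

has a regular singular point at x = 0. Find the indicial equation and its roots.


Divide by x^2 to reach normal form y'' + P_1(x) y' + P_2(x) y = 0 with P_1(x) = 0 and P_2(x) = -1/x - 2/x^2.
x = 0 is a singular point because the y-coefficient -1/x - 2/x^2 has a pole at x = 0.
It is a regular singular point because x P_1(x) = p(x) = 0 and x^2 P_2(x) = q(x) = -x - 2 are polynomials, hence analytic at x = 0.
p(0) = 0,  q(0) = -2.
Indicial equation: r(r-1) + p(0) r + q(0) = 0, i.e. r^2 + (p(0) - 1) r + q(0) = 0, i.e. r^2 - 1 r - 2 = 0.
Discriminant: (-1)^2 - 4(-2) = 9, so r = (1 ± 3)/2.
Solving: r_1 = 2, r_2 = -1.

indicial: r^2 - 1 r - 2 = 0; roots r_1 = 2, r_2 = -1


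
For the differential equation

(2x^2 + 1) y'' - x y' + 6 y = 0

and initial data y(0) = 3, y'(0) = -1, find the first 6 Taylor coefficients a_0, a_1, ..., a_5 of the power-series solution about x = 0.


Ansatz: y(x) = sum_{n>=0} a_n x^n, so y'(x) = sum_{n>=1} n a_n x^(n-1) and y''(x) = sum_{n>=2} n(n-1) a_n x^(n-2).
Substitute into P(x) y'' + Q(x) y' + R(x) y = 0 with P(x) = 2x^2 + 1, Q(x) = -x, R(x) = 6, and match powers of x.
Initial conditions: a_0 = 3, a_1 = -1.
Setting the coefficient of each power of x to zero and solving order by order (substituting the coefficients already found):
  x^0: 2 a_2 + 6 a_0 = 0  ->  2 a_2 = -6 a_0 = -18  ->  a_2 = -9
  x^1: 6 a_3 + 5 a_1 = 0  ->  6 a_3 = -5 a_1 = 5  ->  a_3 = 5/6
  x^2: 12 a_4 + 8 a_2 = 0  ->  12 a_4 = -8 a_2 = 72  ->  a_4 = 6
  x^3: 20 a_5 + 15 a_3 = 0  ->  20 a_5 = -15 a_3 = -25/2  ->  a_5 = -5/8
Truncated series: y(x) = 3 - x - 9 x^2 + (5/6) x^3 + 6 x^4 - (5/8) x^5 + O(x^6).

a_0 = 3; a_1 = -1; a_2 = -9; a_3 = 5/6; a_4 = 6; a_5 = -5/8


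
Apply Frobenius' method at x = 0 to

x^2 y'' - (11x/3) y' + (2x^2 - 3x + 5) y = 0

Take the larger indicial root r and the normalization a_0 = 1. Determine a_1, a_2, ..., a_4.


Write in Frobenius form y'' + (p(x)/x) y' + (q(x)/x^2) y = 0:
  p(x) = -11/3,  q(x) = 2x^2 - 3x + 5.
Indicial equation: r(r-1) + (-11/3) r + (5) = 0 -> roots r_1 = 3, r_2 = 5/3.
Take r = r_1 = 3. Let y(x) = x^r sum_{n>=0} a_n x^n with a_0 = 1.
Substitute y = x^r sum a_n x^n and match x^{r+n}. The recurrence is
  D(n) a_n - 3 a_{n-1} + 2 a_{n-2} = 0,  where D(n) = (r+n)(r+n-1) + (-11/3)(r+n) + (5).
  a_n = [3 a_{n-1} - 2 a_{n-2}] / D(n).
Since the indicial polynomial factors as (r - r_1)(r - r_2), D(n) = (r_1 + n - r_1)(r_1 + n - r_2) = n(n + 4/3).
Evaluating step by step (a_0 = 1):
  n = 1: D(1) = 1(1 + 4/3) = 7/3; numerator = 3(1) = 3; a_1 = (3)/(7/3) = 9/7
  n = 2: D(2) = 2(2 + 4/3) = 20/3; numerator = 3(9/7) - 2(1) = 13/7; a_2 = (13/7)/(20/3) = 39/140
  n = 3: D(3) = 3(3 + 4/3) = 13; numerator = 3(39/140) - 2(9/7) = -243/140; a_3 = (-243/140)/(13) = -243/1820
  n = 4: D(4) = 4(4 + 4/3) = 64/3; numerator = 3(-243/1820) - 2(39/140) = -249/260; a_4 = (-249/260)/(64/3) = -747/16640

r = 3; a_0 = 1; a_1 = 9/7; a_2 = 39/140; a_3 = -243/1820; a_4 = -747/16640


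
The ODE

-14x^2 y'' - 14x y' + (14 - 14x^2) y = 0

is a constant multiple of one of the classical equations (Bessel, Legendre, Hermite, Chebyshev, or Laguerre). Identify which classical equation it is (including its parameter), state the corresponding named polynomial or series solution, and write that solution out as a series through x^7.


All three coefficients share the factor -14; dividing through by -14 gives  x^2 y'' + x y' + (x^2 - 1) y = 0.
This matches the Bessel equation x^2 y'' + x y' + (x^2 - nu^2) y = 0 with nu^2 = 1, so nu = 1; the solution bounded at x = 0 is J_1(x).
Frobenius at x = 0: indicial roots ±nu; for r = nu the recurrence k(k + 2nu) c_k = -c_{k-2} gives the standard series J_nu(x) = sum_{k>=0} (-1)^k / (k! (k+nu)!) (x/2)^(2k+nu). Evaluate the first 4 terms:
  k = 0: (-1)^0 / (0! * 1! * 2^1) x^1 = 1/(1*1*2) x^1 = (1/2) x^1
  k = 1: (-1)^1 / (1! * 2! * 2^3) x^3 = -1/(1*2*8) x^3 = (-1/16) x^3
  k = 2: (-1)^2 / (2! * 3! * 2^5) x^5 = 1/(2*6*32) x^5 = (1/384) x^5
  k = 3: (-1)^3 / (3! * 4! * 2^7) x^7 = -1/(6*24*128) x^7 = (-1/18432) x^7
Hence J_1(x) = -x^7/18432 + x^5/384 - x^3/16 + x/2 + ....

J_1(x); series = -x^7/18432 + x^5/384 - x^3/16 + x/2


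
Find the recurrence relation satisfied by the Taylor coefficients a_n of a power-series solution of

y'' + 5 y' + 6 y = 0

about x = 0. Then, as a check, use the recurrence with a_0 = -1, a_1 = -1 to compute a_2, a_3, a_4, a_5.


Substitute y = sum_n a_n x^n.
y''(x) has coefficient (n+2)(n+1) a_{n+2} at x^n;
5 y'(x) has coefficient 5 (n+1) a_{n+1} at x^n;
6 y(x) has coefficient 6 a_n at x^n.
Matching x^n: (n+2)(n+1) a_{n+2} + 5 (n+1) a_{n+1} + 6 a_n = 0.
Thus a_{n+2} = [-5 (n+1) a_{n+1} - 6 a_n] / ((n+1)(n+2)).

Check with a_0 = -1, a_1 = -1 (apply the recurrence for n = 0, 1, 2, 3): a_0 = -1, a_1 = -1, a_2 = 11/2, a_3 = -49/6, a_4 = 179/24, a_5 = -601/120.

a_(n+2) = [-5 (n+1) a_(n+1) - 6 a_n] / ((n+1)(n+2)); check: a_0 = -1, a_1 = -1, a_2 = 11/2, a_3 = -49/6, a_4 = 179/24, a_5 = -601/120


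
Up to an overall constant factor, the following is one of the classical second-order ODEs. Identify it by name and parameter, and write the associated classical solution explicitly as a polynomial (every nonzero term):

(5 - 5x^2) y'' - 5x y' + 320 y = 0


All three coefficients share the factor 5; dividing through by 5 gives  (1 - x^2) y'' - x y' + 64 y = 0.
This matches the Chebyshev equation (1 - x^2) y'' - x y' + n^2 y = 0 (note the -x y' term, not -2x y') with n^2 = 64, so n = 8; the polynomial solution is T_8(x).
With y = sum_k a_k x^k, matching x^k gives (k+2)(k+1) a_{k+2} = (k^2 - n^2) a_k = (k - 8)(k + 8) a_k. The right side vanishes at k = 8, so the series with the parity of 8 terminates at degree 8.
Standard normalization: leading coefficient of T_n is 2^(n-1), so a_8 = 2^7 = 128. Work downward with a_k = (k+1)(k+2) a_{k+2} / ((k - 8)(k + 8)):
  a_6 = (7)(8)(128) / ((6 - 8)(6 + 8)) = 7168/(-28) = -256
  a_4 = (5)(6)(-256) / ((4 - 8)(4 + 8)) = -7680/(-48) = 160
  a_2 = (3)(4)(160) / ((2 - 8)(2 + 8)) = 1920/(-60) = -32
  a_0 = (1)(2)(-32) / ((0 - 8)(0 + 8)) = -64/(-64) = 1
Hence T_8(x) = 128 x^8 - 256 x^6 + 160 x^4 - 32 x^2 + 1.

T_8(x); series = 128 x^8 - 256 x^6 + 160 x^4 - 32 x^2 + 1


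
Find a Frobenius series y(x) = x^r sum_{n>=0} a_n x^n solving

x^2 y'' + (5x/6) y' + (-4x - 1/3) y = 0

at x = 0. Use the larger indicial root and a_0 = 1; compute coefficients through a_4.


Write in Frobenius form y'' + (p(x)/x) y' + (q(x)/x^2) y = 0:
  p(x) = 5/6,  q(x) = -4x - 1/3.
Indicial equation: r(r-1) + (5/6) r + (-1/3) = 0 -> roots r_1 = 2/3, r_2 = -1/2.
Take r = r_1 = 2/3. Let y(x) = x^r sum_{n>=0} a_n x^n with a_0 = 1.
Substitute y = x^r sum a_n x^n and match x^{r+n}. The recurrence is
  D(n) a_n - 4 a_{n-1} = 0,  where D(n) = (r+n)(r+n-1) + (5/6)(r+n) + (-1/3).
  a_n = 4 / D(n) * a_{n-1}.
Since the indicial polynomial factors as (r - r_1)(r - r_2), D(n) = (r_1 + n - r_1)(r_1 + n - r_2) = n(n + 7/6).
Evaluating step by step (a_0 = 1):
  n = 1: D(1) = 1(1 + 7/6) = 13/6; numerator = 4(1) = 4; a_1 = (4)/(13/6) = 24/13
  n = 2: D(2) = 2(2 + 7/6) = 19/3; numerator = 4(24/13) = 96/13; a_2 = (96/13)/(19/3) = 288/247
  n = 3: D(3) = 3(3 + 7/6) = 25/2; numerator = 4(288/247) = 1152/247; a_3 = (1152/247)/(25/2) = 2304/6175
  n = 4: D(4) = 4(4 + 7/6) = 62/3; numerator = 4(2304/6175) = 9216/6175; a_4 = (9216/6175)/(62/3) = 13824/191425

r = 2/3; a_0 = 1; a_1 = 24/13; a_2 = 288/247; a_3 = 2304/6175; a_4 = 13824/191425


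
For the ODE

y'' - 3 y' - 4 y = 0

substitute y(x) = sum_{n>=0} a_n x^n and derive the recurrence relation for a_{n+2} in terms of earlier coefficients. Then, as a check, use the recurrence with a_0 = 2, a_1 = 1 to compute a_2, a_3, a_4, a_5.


Substitute y = sum_n a_n x^n.
y''(x) has coefficient (n+2)(n+1) a_{n+2} at x^n;
-3 y'(x) has coefficient -3 (n+1) a_{n+1} at x^n;
-4 y(x) has coefficient -4 a_n at x^n.
Matching x^n: (n+2)(n+1) a_{n+2} - 3 (n+1) a_{n+1} - 4 a_n = 0.
Thus a_{n+2} = [3 (n+1) a_{n+1} + 4 a_n] / ((n+1)(n+2)).

Check with a_0 = 2, a_1 = 1 (apply the recurrence for n = 0, 1, 2, 3): a_0 = 2, a_1 = 1, a_2 = 11/2, a_3 = 37/6, a_4 = 155/24, a_5 = 613/120.

a_(n+2) = [3 (n+1) a_(n+1) + 4 a_n] / ((n+1)(n+2)); check: a_0 = 2, a_1 = 1, a_2 = 11/2, a_3 = 37/6, a_4 = 155/24, a_5 = 613/120


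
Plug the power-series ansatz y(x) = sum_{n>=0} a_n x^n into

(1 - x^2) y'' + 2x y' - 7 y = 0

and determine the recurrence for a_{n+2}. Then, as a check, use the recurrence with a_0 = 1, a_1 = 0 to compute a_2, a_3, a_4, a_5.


Substitute y = sum_n a_n x^n.
(1 - 1 x^2) y'' contributes (n+2)(n+1) a_{n+2} - n(n-1) a_n at x^n.
2 x y'(x) contributes 2 n a_n at x^n.
-7 y(x) contributes -7 a_n at x^n.
Matching x^n: (n+2)(n+1) a_{n+2} + (-n(n-1) + 2 n - 7) a_n = 0.
Thus a_{n+2} = (n(n-1) - 2 n + 7) / ((n+1)(n+2)) * a_n.

Check with a_0 = 1, a_1 = 0 (apply the recurrence for n = 0, 1, 2, 3): a_0 = 1, a_1 = 0, a_2 = 7/2, a_3 = 0, a_4 = 35/24, a_5 = 0.

a_(n+2) = (n(n-1) - 2 n + 7) / ((n+1)(n+2)) * a_n; check: a_0 = 1, a_1 = 0, a_2 = 7/2, a_3 = 0, a_4 = 35/24, a_5 = 0


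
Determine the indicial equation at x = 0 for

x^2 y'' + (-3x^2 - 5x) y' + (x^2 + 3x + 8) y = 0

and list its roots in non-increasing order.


Divide by x^2 to reach normal form y'' + P_1(x) y' + P_2(x) y = 0 with P_1(x) = -3 - 5/x and P_2(x) = 1 + 3/x + 8/x^2.
x = 0 is a singular point because the y'-coefficient -3 - 5/x has a pole at x = 0 and the y-coefficient 1 + 3/x + 8/x^2 has a pole at x = 0.
It is a regular singular point because x P_1(x) = p(x) = -3x - 5 and x^2 P_2(x) = q(x) = x^2 + 3x + 8 are polynomials, hence analytic at x = 0.
p(0) = -5,  q(0) = 8.
Indicial equation: r(r-1) + p(0) r + q(0) = 0, i.e. r^2 + (p(0) - 1) r + q(0) = 0, i.e. r^2 - 6 r + 8 = 0.
Discriminant: (-6)^2 - 4(8) = 4, so r = (6 ± 2)/2.
Solving: r_1 = 4, r_2 = 2.

indicial: r^2 - 6 r + 8 = 0; roots r_1 = 4, r_2 = 2


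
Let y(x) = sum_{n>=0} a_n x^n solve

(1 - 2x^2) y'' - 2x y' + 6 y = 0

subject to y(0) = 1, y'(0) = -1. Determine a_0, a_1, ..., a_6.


Ansatz: y(x) = sum_{n>=0} a_n x^n, so y'(x) = sum_{n>=1} n a_n x^(n-1) and y''(x) = sum_{n>=2} n(n-1) a_n x^(n-2).
Substitute into P(x) y'' + Q(x) y' + R(x) y = 0 with P(x) = 1 - 2x^2, Q(x) = -2x, R(x) = 6, and match powers of x.
Initial conditions: a_0 = 1, a_1 = -1.
Setting the coefficient of each power of x to zero and solving order by order (substituting the coefficients already found):
  x^0: 2 a_2 + 6 a_0 = 0  ->  2 a_2 = -6 a_0 = -6  ->  a_2 = -3
  x^1: 6 a_3 + 4 a_1 = 0  ->  6 a_3 = -4 a_1 = 4  ->  a_3 = 2/3
  x^2: 12 a_4 - 2 a_2 = 0  ->  12 a_4 = 2 a_2 = -6  ->  a_4 = -1/2
  x^3: 20 a_5 - 12 a_3 = 0  ->  20 a_5 = 12 a_3 = 8  ->  a_5 = 2/5
  x^4: 30 a_6 - 26 a_4 = 0  ->  30 a_6 = 26 a_4 = -13  ->  a_6 = -13/30
Truncated series: y(x) = 1 - x - 3 x^2 + (2/3) x^3 - (1/2) x^4 + (2/5) x^5 - (13/30) x^6 + O(x^7).

a_0 = 1; a_1 = -1; a_2 = -3; a_3 = 2/3; a_4 = -1/2; a_5 = 2/5; a_6 = -13/30


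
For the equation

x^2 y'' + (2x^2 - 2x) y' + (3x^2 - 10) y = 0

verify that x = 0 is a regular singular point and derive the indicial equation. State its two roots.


Divide by x^2 to reach normal form y'' + P_1(x) y' + P_2(x) y = 0 with P_1(x) = 2 - 2/x and P_2(x) = 3 - 10/x^2.
x = 0 is a singular point because the y'-coefficient 2 - 2/x has a pole at x = 0 and the y-coefficient 3 - 10/x^2 has a pole at x = 0.
It is a regular singular point because x P_1(x) = p(x) = 2x - 2 and x^2 P_2(x) = q(x) = 3x^2 - 10 are polynomials, hence analytic at x = 0.
p(0) = -2,  q(0) = -10.
Indicial equation: r(r-1) + p(0) r + q(0) = 0, i.e. r^2 + (p(0) - 1) r + q(0) = 0, i.e. r^2 - 3 r - 10 = 0.
Discriminant: (-3)^2 - 4(-10) = 49, so r = (3 ± 7)/2.
Solving: r_1 = 5, r_2 = -2.

indicial: r^2 - 3 r - 10 = 0; roots r_1 = 5, r_2 = -2


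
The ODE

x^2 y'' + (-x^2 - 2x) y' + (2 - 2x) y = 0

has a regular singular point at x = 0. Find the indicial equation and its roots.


Divide by x^2 to reach normal form y'' + P_1(x) y' + P_2(x) y = 0 with P_1(x) = -1 - 2/x and P_2(x) = -2/x + 2/x^2.
x = 0 is a singular point because the y'-coefficient -1 - 2/x has a pole at x = 0 and the y-coefficient -2/x + 2/x^2 has a pole at x = 0.
It is a regular singular point because x P_1(x) = p(x) = -x - 2 and x^2 P_2(x) = q(x) = 2 - 2x are polynomials, hence analytic at x = 0.
p(0) = -2,  q(0) = 2.
Indicial equation: r(r-1) + p(0) r + q(0) = 0, i.e. r^2 + (p(0) - 1) r + q(0) = 0, i.e. r^2 - 3 r + 2 = 0.
Discriminant: (-3)^2 - 4(2) = 1, so r = (3 ± 1)/2.
Solving: r_1 = 2, r_2 = 1.

indicial: r^2 - 3 r + 2 = 0; roots r_1 = 2, r_2 = 1


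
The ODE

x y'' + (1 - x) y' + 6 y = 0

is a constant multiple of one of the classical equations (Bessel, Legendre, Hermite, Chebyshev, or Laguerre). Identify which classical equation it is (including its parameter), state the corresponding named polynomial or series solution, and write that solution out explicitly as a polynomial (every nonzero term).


The equation is already in a standard form:  x y'' + (1 - x) y' + 6 y = 0.
This matches the Laguerre equation x y'' + (1 - x) y' + n y = 0 with n = 6; the polynomial solution is L_6(x).
With y = sum_k a_k x^k, matching x^k gives (k+1)k a_{k+1} + (k+1) a_{k+1} - k a_k + n a_k = 0, i.e. (k+1)^2 a_{k+1} = (k - n) a_k = (k - 6) a_k. The right side vanishes at k = 6, so the series terminates at degree 6.
Standard normalization L_n(0) = 1 gives a_0 = 1. Work upward with a_{k+1} = (k - 6) a_k / (k+1)^2:
  a_1 = (0 - 6)(1) / 1^2 = -6/1 = -6
  a_2 = (1 - 6)(-6) / 2^2 = 30/4 = 15/2
  a_3 = (2 - 6)(15/2) / 3^2 = -30/9 = -10/3
  a_4 = (3 - 6)(-10/3) / 4^2 = 10/16 = 5/8
  a_5 = (4 - 6)(5/8) / 5^2 = (-5/4)/25 = -1/20
  a_6 = (5 - 6)(-1/20) / 6^2 = (1/20)/36 = 1/720
Hence L_6(x) = x^6/720 - x^5/20 + 5 x^4/8 - 10 x^3/3 + 15 x^2/2 - 6 x + 1.

L_6(x); series = x^6/720 - x^5/20 + 5 x^4/8 - 10 x^3/3 + 15 x^2/2 - 6 x + 1


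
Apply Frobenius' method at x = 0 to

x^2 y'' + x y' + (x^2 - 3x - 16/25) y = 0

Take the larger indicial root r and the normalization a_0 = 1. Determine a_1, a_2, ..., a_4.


Write in Frobenius form y'' + (p(x)/x) y' + (q(x)/x^2) y = 0:
  p(x) = 1,  q(x) = x^2 - 3x - 16/25.
Indicial equation: r(r-1) + (1) r + (-16/25) = 0 -> roots r_1 = 4/5, r_2 = -4/5.
Take r = r_1 = 4/5. Let y(x) = x^r sum_{n>=0} a_n x^n with a_0 = 1.
Substitute y = x^r sum a_n x^n and match x^{r+n}. The recurrence is
  D(n) a_n - 3 a_{n-1} + 1 a_{n-2} = 0,  where D(n) = (r+n)(r+n-1) + (1)(r+n) + (-16/25).
  a_n = [3 a_{n-1} - 1 a_{n-2}] / D(n).
Since the indicial polynomial factors as (r - r_1)(r - r_2), D(n) = (r_1 + n - r_1)(r_1 + n - r_2) = n(n + 8/5).
Evaluating step by step (a_0 = 1):
  n = 1: D(1) = 1(1 + 8/5) = 13/5; numerator = 3(1) = 3; a_1 = (3)/(13/5) = 15/13
  n = 2: D(2) = 2(2 + 8/5) = 36/5; numerator = 3(15/13) - 1(1) = 32/13; a_2 = (32/13)/(36/5) = 40/117
  n = 3: D(3) = 3(3 + 8/5) = 69/5; numerator = 3(40/117) - 1(15/13) = -5/39; a_3 = (-5/39)/(69/5) = -25/2691
  n = 4: D(4) = 4(4 + 8/5) = 112/5; numerator = 3(-25/2691) - 1(40/117) = -995/2691; a_4 = (-995/2691)/(112/5) = -4975/301392

r = 4/5; a_0 = 1; a_1 = 15/13; a_2 = 40/117; a_3 = -25/2691; a_4 = -4975/301392


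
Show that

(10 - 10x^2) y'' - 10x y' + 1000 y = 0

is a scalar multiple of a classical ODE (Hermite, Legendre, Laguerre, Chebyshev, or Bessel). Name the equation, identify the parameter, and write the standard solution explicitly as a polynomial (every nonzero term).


All three coefficients share the factor 10; dividing through by 10 gives  (1 - x^2) y'' - x y' + 100 y = 0.
This matches the Chebyshev equation (1 - x^2) y'' - x y' + n^2 y = 0 (note the -x y' term, not -2x y') with n^2 = 100, so n = 10; the polynomial solution is T_10(x).
With y = sum_k a_k x^k, matching x^k gives (k+2)(k+1) a_{k+2} = (k^2 - n^2) a_k = (k - 10)(k + 10) a_k. The right side vanishes at k = 10, so the series with the parity of 10 terminates at degree 10.
Standard normalization: leading coefficient of T_n is 2^(n-1), so a_10 = 2^9 = 512. Work downward with a_k = (k+1)(k+2) a_{k+2} / ((k - 10)(k + 10)):
  a_8 = (9)(10)(512) / ((8 - 10)(8 + 10)) = 46080/(-36) = -1280
  a_6 = (7)(8)(-1280) / ((6 - 10)(6 + 10)) = -71680/(-64) = 1120
  a_4 = (5)(6)(1120) / ((4 - 10)(4 + 10)) = 33600/(-84) = -400
  a_2 = (3)(4)(-400) / ((2 - 10)(2 + 10)) = -4800/(-96) = 50
  a_0 = (1)(2)(50) / ((0 - 10)(0 + 10)) = 100/(-100) = -1
Hence T_10(x) = 512 x^10 - 1280 x^8 + 1120 x^6 - 400 x^4 + 50 x^2 - 1.

T_10(x); series = 512 x^10 - 1280 x^8 + 1120 x^6 - 400 x^4 + 50 x^2 - 1


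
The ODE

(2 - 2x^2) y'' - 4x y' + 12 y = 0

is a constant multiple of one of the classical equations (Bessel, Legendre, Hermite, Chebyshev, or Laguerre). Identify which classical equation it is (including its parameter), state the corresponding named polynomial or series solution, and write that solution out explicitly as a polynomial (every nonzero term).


All three coefficients share the factor 2; dividing through by 2 gives  (1 - x^2) y'' - 2x y' + 6 y = 0.
This matches the Legendre equation (1 - x^2) y'' - 2x y' + n(n+1) y = 0 (note the -2x y' term) with n(n+1) = 6, so n = 2; the polynomial solution is P_2(x).
With y = sum_k a_k x^k, matching x^k gives (k+2)(k+1) a_{k+2} = [k(k+1) - n(n+1)] a_k = (k - 2)(k + 3) a_k. The right side vanishes at k = 2, so the series with the parity of 2 terminates at degree 2.
Standard normalization (P_n(1) = 1): leading coefficient (2n)!/(2^n (n!)^2) = 24/(4*4) = 3/2, so a_2 = 3/2. Work downward with a_k = (k+1)(k+2) a_{k+2} / ((k - 2)(k + 3)):
  a_0 = (1)(2)(3/2) / ((0 - 2)(0 + 3)) = 3/(-6) = -1/2
Hence P_2(x) = 3 x^2/2 - 1/2.

P_2(x); series = 3 x^2/2 - 1/2


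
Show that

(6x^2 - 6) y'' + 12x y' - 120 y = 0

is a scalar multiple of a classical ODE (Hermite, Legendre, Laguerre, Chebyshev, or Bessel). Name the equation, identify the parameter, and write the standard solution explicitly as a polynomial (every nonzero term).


All three coefficients share the factor -6; dividing through by -6 gives  (1 - x^2) y'' - 2x y' + 20 y = 0.
This matches the Legendre equation (1 - x^2) y'' - 2x y' + n(n+1) y = 0 (note the -2x y' term) with n(n+1) = 20, so n = 4; the polynomial solution is P_4(x).
With y = sum_k a_k x^k, matching x^k gives (k+2)(k+1) a_{k+2} = [k(k+1) - n(n+1)] a_k = (k - 4)(k + 5) a_k. The right side vanishes at k = 4, so the series with the parity of 4 terminates at degree 4.
Standard normalization (P_n(1) = 1): leading coefficient (2n)!/(2^n (n!)^2) = 40320/(16*576) = 35/8, so a_4 = 35/8. Work downward with a_k = (k+1)(k+2) a_{k+2} / ((k - 4)(k + 5)):
  a_2 = (3)(4)(35/8) / ((2 - 4)(2 + 5)) = (105/2)/(-14) = -15/4
  a_0 = (1)(2)(-15/4) / ((0 - 4)(0 + 5)) = (-15/2)/(-20) = 3/8
Hence P_4(x) = 35 x^4/8 - 15 x^2/4 + 3/8.

P_4(x); series = 35 x^4/8 - 15 x^2/4 + 3/8


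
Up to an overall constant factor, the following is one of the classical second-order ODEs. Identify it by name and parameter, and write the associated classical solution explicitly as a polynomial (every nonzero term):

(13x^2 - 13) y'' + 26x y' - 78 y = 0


All three coefficients share the factor -13; dividing through by -13 gives  (1 - x^2) y'' - 2x y' + 6 y = 0.
This matches the Legendre equation (1 - x^2) y'' - 2x y' + n(n+1) y = 0 (note the -2x y' term) with n(n+1) = 6, so n = 2; the polynomial solution is P_2(x).
With y = sum_k a_k x^k, matching x^k gives (k+2)(k+1) a_{k+2} = [k(k+1) - n(n+1)] a_k = (k - 2)(k + 3) a_k. The right side vanishes at k = 2, so the series with the parity of 2 terminates at degree 2.
Standard normalization (P_n(1) = 1): leading coefficient (2n)!/(2^n (n!)^2) = 24/(4*4) = 3/2, so a_2 = 3/2. Work downward with a_k = (k+1)(k+2) a_{k+2} / ((k - 2)(k + 3)):
  a_0 = (1)(2)(3/2) / ((0 - 2)(0 + 3)) = 3/(-6) = -1/2
Hence P_2(x) = 3 x^2/2 - 1/2.

P_2(x); series = 3 x^2/2 - 1/2


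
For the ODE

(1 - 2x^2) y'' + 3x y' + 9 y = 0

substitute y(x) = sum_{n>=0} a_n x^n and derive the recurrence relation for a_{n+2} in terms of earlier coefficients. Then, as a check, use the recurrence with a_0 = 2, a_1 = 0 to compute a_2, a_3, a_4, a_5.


Substitute y = sum_n a_n x^n.
(1 - 2 x^2) y'' contributes (n+2)(n+1) a_{n+2} - 2 n(n-1) a_n at x^n.
3 x y'(x) contributes 3 n a_n at x^n.
9 y(x) contributes 9 a_n at x^n.
Matching x^n: (n+2)(n+1) a_{n+2} + (-2 n(n-1) + 3 n + 9) a_n = 0.
Thus a_{n+2} = (2 n(n-1) - 3 n - 9) / ((n+1)(n+2)) * a_n.

Check with a_0 = 2, a_1 = 0 (apply the recurrence for n = 0, 1, 2, 3): a_0 = 2, a_1 = 0, a_2 = -9, a_3 = 0, a_4 = 33/4, a_5 = 0.

a_(n+2) = (2 n(n-1) - 3 n - 9) / ((n+1)(n+2)) * a_n; check: a_0 = 2, a_1 = 0, a_2 = -9, a_3 = 0, a_4 = 33/4, a_5 = 0


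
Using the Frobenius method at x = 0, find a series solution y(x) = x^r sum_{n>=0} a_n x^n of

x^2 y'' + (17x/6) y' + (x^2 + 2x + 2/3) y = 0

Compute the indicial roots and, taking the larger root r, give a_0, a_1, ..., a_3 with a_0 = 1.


Write in Frobenius form y'' + (p(x)/x) y' + (q(x)/x^2) y = 0:
  p(x) = 17/6,  q(x) = x^2 + 2x + 2/3.
Indicial equation: r(r-1) + (17/6) r + (2/3) = 0 -> roots r_1 = -1/2, r_2 = -4/3.
Take r = r_1 = -1/2. Let y(x) = x^r sum_{n>=0} a_n x^n with a_0 = 1.
Substitute y = x^r sum a_n x^n and match x^{r+n}. The recurrence is
  D(n) a_n + 2 a_{n-1} + 1 a_{n-2} = 0,  where D(n) = (r+n)(r+n-1) + (17/6)(r+n) + (2/3).
  a_n = [-2 a_{n-1} - 1 a_{n-2}] / D(n).
Since the indicial polynomial factors as (r - r_1)(r - r_2), D(n) = (r_1 + n - r_1)(r_1 + n - r_2) = n(n + 5/6).
Evaluating step by step (a_0 = 1):
  n = 1: D(1) = 1(1 + 5/6) = 11/6; numerator = -2(1) = -2; a_1 = (-2)/(11/6) = -12/11
  n = 2: D(2) = 2(2 + 5/6) = 17/3; numerator = -2(-12/11) - 1(1) = 13/11; a_2 = (13/11)/(17/3) = 39/187
  n = 3: D(3) = 3(3 + 5/6) = 23/2; numerator = -2(39/187) - 1(-12/11) = 126/187; a_3 = (126/187)/(23/2) = 252/4301

r = -1/2; a_0 = 1; a_1 = -12/11; a_2 = 39/187; a_3 = 252/4301


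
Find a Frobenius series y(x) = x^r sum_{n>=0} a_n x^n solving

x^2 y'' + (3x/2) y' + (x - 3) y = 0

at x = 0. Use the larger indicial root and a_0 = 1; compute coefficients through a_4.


Write in Frobenius form y'' + (p(x)/x) y' + (q(x)/x^2) y = 0:
  p(x) = 3/2,  q(x) = x - 3.
Indicial equation: r(r-1) + (3/2) r + (-3) = 0 -> roots r_1 = 3/2, r_2 = -2.
Take r = r_1 = 3/2. Let y(x) = x^r sum_{n>=0} a_n x^n with a_0 = 1.
Substitute y = x^r sum a_n x^n and match x^{r+n}. The recurrence is
  D(n) a_n + 1 a_{n-1} = 0,  where D(n) = (r+n)(r+n-1) + (3/2)(r+n) + (-3).
  a_n = -1 / D(n) * a_{n-1}.
Since the indicial polynomial factors as (r - r_1)(r - r_2), D(n) = (r_1 + n - r_1)(r_1 + n - r_2) = n(n + 7/2).
Evaluating step by step (a_0 = 1):
  n = 1: D(1) = 1(1 + 7/2) = 9/2; numerator = -1(1) = -1; a_1 = (-1)/(9/2) = -2/9
  n = 2: D(2) = 2(2 + 7/2) = 11; numerator = -1(-2/9) = 2/9; a_2 = (2/9)/(11) = 2/99
  n = 3: D(3) = 3(3 + 7/2) = 39/2; numerator = -1(2/99) = -2/99; a_3 = (-2/99)/(39/2) = -4/3861
  n = 4: D(4) = 4(4 + 7/2) = 30; numerator = -1(-4/3861) = 4/3861; a_4 = (4/3861)/(30) = 2/57915

r = 3/2; a_0 = 1; a_1 = -2/9; a_2 = 2/99; a_3 = -4/3861; a_4 = 2/57915
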